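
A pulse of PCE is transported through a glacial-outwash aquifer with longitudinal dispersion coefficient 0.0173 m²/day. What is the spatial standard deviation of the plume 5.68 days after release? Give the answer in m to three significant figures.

0.443 m

Dispersive spreading gives a Gaussian with σ² = 2Dt; advection only shifts the center.
σ = √(2 × 0.0173 × 5.68) = 0.443 m.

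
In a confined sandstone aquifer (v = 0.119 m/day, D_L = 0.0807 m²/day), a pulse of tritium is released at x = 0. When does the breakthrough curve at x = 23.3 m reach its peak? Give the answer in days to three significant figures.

190 days

For the 1D instantaneous-source solution, setting ∂C/∂t = 0 at fixed x gives v²t² + 2Dt − x² = 0, so t = (√(D² + v²x²) − D)/v².
√(D² + v²x²) = √(0.0807² + 0.119² × 23.3²) = 2.774; v² = 0.014161.
t = (2.774 − 0.0807)/0.014161 = 190 days (vs. the pure-advection estimate x/v = 196 d).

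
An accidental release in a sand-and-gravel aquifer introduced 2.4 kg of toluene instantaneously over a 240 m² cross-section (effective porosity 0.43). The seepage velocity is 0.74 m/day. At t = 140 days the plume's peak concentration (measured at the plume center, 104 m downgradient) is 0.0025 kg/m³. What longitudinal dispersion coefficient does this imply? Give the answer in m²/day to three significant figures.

At the plume center C_max = M/(n_e·A·√(4πDt)), so D = M²/(4πt·(n_e·A·C_max)²).
n_e·A·C_max = 0.43 × 240 × 0.0025 = 0.2580 kg/m.
D = 2.4²/(4π × 140 × 0.2580²) = 0.0492 m²/day.

0.0492 m²/day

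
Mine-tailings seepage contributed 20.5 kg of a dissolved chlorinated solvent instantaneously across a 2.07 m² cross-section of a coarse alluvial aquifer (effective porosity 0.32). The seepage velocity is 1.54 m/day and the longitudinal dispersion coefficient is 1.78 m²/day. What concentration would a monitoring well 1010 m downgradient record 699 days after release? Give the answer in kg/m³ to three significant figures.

For an instantaneous plane source, C(x,t) = M/(n_e·A·√(4πDt)) · exp(−(x−vt)²/(4Dt)), with n_e·A the pore (flow) area.
Plume center vt = 1.54 × 699 = 1076.46 m, so the well at 1010 m is 66.46 m upgradient of the peak.
√(4πDt) = 125.0 m, giving peak height M/(n_e·A·√(4πDt)) = 20.5/(0.32 × 2.07 × 125.0) = 0.2476 kg/m³.
(x−vt)²/(4Dt) = (-66.46)²/(4 × 1.78 × 699) = 0.8875; exp(−0.8875) = 0.4117.
C = 0.2476 × 0.4117 = 0.102 kg/m³.

0.102 kg/m³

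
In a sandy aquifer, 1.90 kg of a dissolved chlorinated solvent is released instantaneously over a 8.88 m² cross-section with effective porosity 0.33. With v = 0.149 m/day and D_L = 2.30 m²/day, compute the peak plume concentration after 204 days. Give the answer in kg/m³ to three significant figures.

0.00844 kg/m³

The peak of an instantaneous 1D plume sits at x = vt; there the Gaussian factor is 1 and C_max = M/(n_e·A·√(4πDt)), where n_e·A is the pore area the mass is dissolved in.
√(4πDt) = √(4π × 2.30 × 204) = 76.79 m, so C_max = 1.90/(0.33 × 8.88 × 76.79) = 0.00844 kg/m³.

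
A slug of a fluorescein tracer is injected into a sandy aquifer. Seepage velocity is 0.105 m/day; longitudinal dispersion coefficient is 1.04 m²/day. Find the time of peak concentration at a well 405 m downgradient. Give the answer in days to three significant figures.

3760 days

For the 1D instantaneous-source solution, setting ∂C/∂t = 0 at fixed x gives v²t² + 2Dt − x² = 0, so t = (√(D² + v²x²) − D)/v².
√(D² + v²x²) = √(1.04² + 0.105² × 405²) = 42.54; v² = 0.011025.
t = (42.54 − 1.04)/0.011025 = 3760 days (vs. the pure-advection estimate x/v = 3860 d).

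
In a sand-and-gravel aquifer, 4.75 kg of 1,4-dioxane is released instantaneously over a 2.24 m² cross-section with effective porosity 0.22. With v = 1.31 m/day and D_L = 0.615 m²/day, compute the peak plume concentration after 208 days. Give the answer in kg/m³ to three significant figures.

The peak of an instantaneous 1D plume sits at x = vt; there the Gaussian factor is 1 and C_max = M/(n_e·A·√(4πDt)), where n_e·A is the pore area the mass is dissolved in.
√(4πDt) = √(4π × 0.615 × 208) = 40.09 m, so C_max = 4.75/(0.22 × 2.24 × 40.09) = 0.240 kg/m³.

0.240 kg/m³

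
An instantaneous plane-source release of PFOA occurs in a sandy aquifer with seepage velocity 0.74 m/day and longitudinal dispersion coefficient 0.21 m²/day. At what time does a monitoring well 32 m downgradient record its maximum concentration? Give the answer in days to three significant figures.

42.9 days

For the 1D instantaneous-source solution, setting ∂C/∂t = 0 at fixed x gives v²t² + 2Dt − x² = 0, so t = (√(D² + v²x²) − D)/v².
√(D² + v²x²) = √(0.21² + 0.74² × 32²) = 23.68; v² = 0.5476.
t = (23.68 − 0.21)/0.5476 = 42.9 days (vs. the pure-advection estimate x/v = 43.2 d).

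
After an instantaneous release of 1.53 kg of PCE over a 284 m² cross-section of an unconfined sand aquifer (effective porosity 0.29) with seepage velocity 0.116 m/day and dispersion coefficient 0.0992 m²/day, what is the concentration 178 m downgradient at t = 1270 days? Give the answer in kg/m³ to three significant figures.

For an instantaneous plane source, C(x,t) = M/(n_e·A·√(4πDt)) · exp(−(x−vt)²/(4Dt)), with n_e·A the pore (flow) area.
Plume center vt = 0.116 × 1270 = 147.32 m, so the well at 178 m is 30.68 m downgradient of the peak.
√(4πDt) = 39.79 m, giving peak height M/(n_e·A·√(4πDt)) = 1.53/(0.29 × 284 × 39.79) = 0.0004669 kg/m³.
(x−vt)²/(4Dt) = (30.68)²/(4 × 0.0992 × 1270) = 1.868; exp(−1.868) = 0.1544.
C = 0.0004669 × 0.1544 = 7.21e-05 kg/m³.

7.21e-05 kg/m³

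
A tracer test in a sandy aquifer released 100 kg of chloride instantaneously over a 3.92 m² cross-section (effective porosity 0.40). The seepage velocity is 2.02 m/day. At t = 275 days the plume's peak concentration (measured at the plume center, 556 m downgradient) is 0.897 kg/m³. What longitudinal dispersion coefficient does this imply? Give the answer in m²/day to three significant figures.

At the plume center C_max = M/(n_e·A·√(4πDt)), so D = M²/(4πt·(n_e·A·C_max)²).
n_e·A·C_max = 0.40 × 3.92 × 0.897 = 1.406 kg/m.
D = 100²/(4π × 275 × 1.406²) = 1.46 m²/day.

1.46 m²/day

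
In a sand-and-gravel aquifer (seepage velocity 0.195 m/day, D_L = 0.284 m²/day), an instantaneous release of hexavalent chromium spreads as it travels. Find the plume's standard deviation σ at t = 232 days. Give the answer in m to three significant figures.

11.5 m

Dispersive spreading gives a Gaussian with σ² = 2Dt; advection only shifts the center.
σ = √(2 × 0.284 × 232) = 11.5 m.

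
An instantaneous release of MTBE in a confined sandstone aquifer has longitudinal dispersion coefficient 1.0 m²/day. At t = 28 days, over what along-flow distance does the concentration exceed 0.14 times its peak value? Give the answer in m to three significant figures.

29.7 m

The plume is Gaussian with σ = √(2Dt) = √(2 × 1.0 × 28) = 7.483 m.
C/C_peak = exp(−Δx²/(2σ²)) = 0.14 ⇒ Δx = σ·√(−2 ln 0.14) = 7.483 × 1.983 = 14.84 m.
Width = 2Δx = 29.7 m.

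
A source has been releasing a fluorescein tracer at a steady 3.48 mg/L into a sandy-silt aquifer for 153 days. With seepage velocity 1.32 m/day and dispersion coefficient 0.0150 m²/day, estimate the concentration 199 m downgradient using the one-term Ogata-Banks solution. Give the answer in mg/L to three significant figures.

3.19 mg/L

For a continuous step input, C/C₀ ≈ ½·erfc((x−vt)/(2√(Dt))).
vt = 1.32 × 153 = 201.96 m and 2√(Dt) = 2√(0.0150 × 153) = 3.030 m.
Argument (x−vt)/(2√(Dt)) = (199 − 201.96)/3.030 = -0.9769; ½·erfc(-0.9769) = 0.9164.
C = 3.48 × 0.9164 = 3.19 mg/L.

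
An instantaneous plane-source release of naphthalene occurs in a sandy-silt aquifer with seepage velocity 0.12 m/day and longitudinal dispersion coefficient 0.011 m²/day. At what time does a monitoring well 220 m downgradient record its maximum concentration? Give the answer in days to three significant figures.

1830 days

For the 1D instantaneous-source solution, setting ∂C/∂t = 0 at fixed x gives v²t² + 2Dt − x² = 0, so t = (√(D² + v²x²) − D)/v².
√(D² + v²x²) = √(0.011² + 0.12² × 220²) = 26.40; v² = 0.0144.
t = (26.40 − 0.011)/0.0144 = 1830 days (vs. the pure-advection estimate x/v = 1830 d).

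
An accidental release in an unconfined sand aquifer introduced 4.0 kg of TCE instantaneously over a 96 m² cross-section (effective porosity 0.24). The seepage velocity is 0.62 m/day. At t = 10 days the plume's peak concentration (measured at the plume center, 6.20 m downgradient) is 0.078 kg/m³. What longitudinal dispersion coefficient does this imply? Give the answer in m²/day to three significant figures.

0.0394 m²/day

At the plume center C_max = M/(n_e·A·√(4πDt)), so D = M²/(4πt·(n_e·A·C_max)²).
n_e·A·C_max = 0.24 × 96 × 0.078 = 1.797 kg/m.
D = 4.0²/(4π × 10 × 1.797²) = 0.0394 m²/day.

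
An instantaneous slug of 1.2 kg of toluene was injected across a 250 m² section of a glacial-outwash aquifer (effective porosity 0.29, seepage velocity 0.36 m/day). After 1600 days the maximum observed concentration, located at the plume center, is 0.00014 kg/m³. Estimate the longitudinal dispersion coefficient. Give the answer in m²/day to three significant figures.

At the plume center C_max = M/(n_e·A·√(4πDt)), so D = M²/(4πt·(n_e·A·C_max)²).
n_e·A·C_max = 0.29 × 250 × 0.00014 = 0.01015 kg/m.
D = 1.2²/(4π × 1600 × 0.01015²) = 0.695 m²/day.

0.695 m²/day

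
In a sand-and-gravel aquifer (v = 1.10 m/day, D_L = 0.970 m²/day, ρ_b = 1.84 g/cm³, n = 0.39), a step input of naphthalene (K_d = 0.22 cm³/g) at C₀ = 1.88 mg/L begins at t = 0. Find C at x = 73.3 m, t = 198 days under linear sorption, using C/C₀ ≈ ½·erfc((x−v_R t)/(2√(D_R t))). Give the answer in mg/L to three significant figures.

1.87 mg/L

Retardation factor R = 1 + ρ_b·K_d/n = 1 + 1.84 × 0.22/0.39 = 2.038.
Sorption retards both mechanisms: v_R = v/R = 0.5397 m/day, D_R = D/R = 0.4760 m²/day.
v_R·t = 0.5397 × 198 = 106.8606 m; 2√(D_R t) = 19.42 m; argument = (73.3 − 106.8606)/19.42 = -1.728.
C = C₀ × ½·erfc(-1.728) = 1.88 × 0.9927 = 1.87 mg/L.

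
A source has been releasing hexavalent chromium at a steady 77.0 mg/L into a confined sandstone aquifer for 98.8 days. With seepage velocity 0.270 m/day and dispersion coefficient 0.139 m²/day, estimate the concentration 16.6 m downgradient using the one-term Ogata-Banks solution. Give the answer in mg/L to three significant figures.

For a continuous step input, C/C₀ ≈ ½·erfc((x−vt)/(2√(Dt))).
vt = 0.270 × 98.8 = 26.676 m and 2√(Dt) = 2√(0.139 × 98.8) = 7.412 m.
Argument (x−vt)/(2√(Dt)) = (16.6 − 26.676)/7.412 = -1.359; ½·erfc(-1.359) = 0.9727.
C = 77.0 × 0.9727 = 74.9 mg/L.

74.9 mg/L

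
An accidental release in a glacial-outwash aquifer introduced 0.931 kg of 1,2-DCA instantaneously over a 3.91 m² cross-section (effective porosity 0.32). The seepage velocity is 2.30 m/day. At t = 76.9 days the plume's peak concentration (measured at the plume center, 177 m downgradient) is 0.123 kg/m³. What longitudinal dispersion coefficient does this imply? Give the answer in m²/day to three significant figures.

0.0379 m²/day

At the plume center C_max = M/(n_e·A·√(4πDt)), so D = M²/(4πt·(n_e·A·C_max)²).
n_e·A·C_max = 0.32 × 3.91 × 0.123 = 0.1539 kg/m.
D = 0.931²/(4π × 76.9 × 0.1539²) = 0.0379 m²/day.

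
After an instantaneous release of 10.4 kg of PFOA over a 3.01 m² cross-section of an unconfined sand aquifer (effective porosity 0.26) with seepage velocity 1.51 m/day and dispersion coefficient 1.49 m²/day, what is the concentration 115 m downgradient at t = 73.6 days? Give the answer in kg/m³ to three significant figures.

0.346 kg/m³

For an instantaneous plane source, C(x,t) = M/(n_e·A·√(4πDt)) · exp(−(x−vt)²/(4Dt)), with n_e·A the pore (flow) area.
Plume center vt = 1.51 × 73.6 = 111.136 m, so the well at 115 m is 3.864 m downgradient of the peak.
√(4πDt) = 37.12 m, giving peak height M/(n_e·A·√(4πDt)) = 10.4/(0.26 × 3.01 × 37.12) = 0.3580 kg/m³.
(x−vt)²/(4Dt) = (3.864)²/(4 × 1.49 × 73.6) = 0.03404; exp(−0.03404) = 0.9665.
C = 0.3580 × 0.9665 = 0.346 kg/m³.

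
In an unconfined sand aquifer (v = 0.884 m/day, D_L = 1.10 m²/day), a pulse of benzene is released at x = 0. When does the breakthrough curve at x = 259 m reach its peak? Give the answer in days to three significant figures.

292 days

For the 1D instantaneous-source solution, setting ∂C/∂t = 0 at fixed x gives v²t² + 2Dt − x² = 0, so t = (√(D² + v²x²) − D)/v².
√(D² + v²x²) = √(1.10² + 0.884² × 259²) = 229.0; v² = 0.781456.
t = (229.0 − 1.10)/0.781456 = 292 days (vs. the pure-advection estimate x/v = 293 d).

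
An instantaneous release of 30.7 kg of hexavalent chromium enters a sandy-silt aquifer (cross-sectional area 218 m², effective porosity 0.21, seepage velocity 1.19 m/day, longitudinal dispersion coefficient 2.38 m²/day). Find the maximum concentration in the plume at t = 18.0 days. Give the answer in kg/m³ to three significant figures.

0.0289 kg/m³

The peak of an instantaneous 1D plume sits at x = vt; there the Gaussian factor is 1 and C_max = M/(n_e·A·√(4πDt)), where n_e·A is the pore area the mass is dissolved in.
√(4πDt) = √(4π × 2.38 × 18.0) = 23.20 m, so C_max = 30.7/(0.21 × 218 × 23.20) = 0.0289 kg/m³.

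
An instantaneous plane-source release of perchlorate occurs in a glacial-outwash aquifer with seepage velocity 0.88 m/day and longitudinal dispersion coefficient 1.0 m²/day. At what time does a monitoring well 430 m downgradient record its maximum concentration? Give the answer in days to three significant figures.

487 days

For the 1D instantaneous-source solution, setting ∂C/∂t = 0 at fixed x gives v²t² + 2Dt − x² = 0, so t = (√(D² + v²x²) − D)/v².
√(D² + v²x²) = √(1.0² + 0.88² × 430²) = 378.4; v² = 0.7744.
t = (378.4 − 1.0)/0.7744 = 487 days (vs. the pure-advection estimate x/v = 489 d).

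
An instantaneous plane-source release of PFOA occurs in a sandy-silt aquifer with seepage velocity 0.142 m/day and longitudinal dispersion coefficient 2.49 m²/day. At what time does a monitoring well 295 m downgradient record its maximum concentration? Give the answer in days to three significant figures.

For the 1D instantaneous-source solution, setting ∂C/∂t = 0 at fixed x gives v²t² + 2Dt − x² = 0, so t = (√(D² + v²x²) − D)/v².
√(D² + v²x²) = √(2.49² + 0.142² × 295²) = 41.96; v² = 0.020164.
t = (41.96 − 2.49)/0.020164 = 1960 days (vs. the pure-advection estimate x/v = 2080 d).

1960 days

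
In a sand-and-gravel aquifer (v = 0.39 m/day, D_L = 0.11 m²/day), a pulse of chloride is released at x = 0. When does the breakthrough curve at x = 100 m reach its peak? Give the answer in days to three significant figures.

For the 1D instantaneous-source solution, setting ∂C/∂t = 0 at fixed x gives v²t² + 2Dt − x² = 0, so t = (√(D² + v²x²) − D)/v².
√(D² + v²x²) = √(0.11² + 0.39² × 100²) = 39.00; v² = 0.1521.
t = (39.00 − 0.11)/0.1521 = 256 days (vs. the pure-advection estimate x/v = 256 d).

256 days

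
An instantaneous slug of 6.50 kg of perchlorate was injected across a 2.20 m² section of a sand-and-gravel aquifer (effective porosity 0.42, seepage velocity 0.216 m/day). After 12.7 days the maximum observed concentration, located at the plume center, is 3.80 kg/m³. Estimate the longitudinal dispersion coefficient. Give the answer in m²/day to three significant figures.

At the plume center C_max = M/(n_e·A·√(4πDt)), so D = M²/(4πt·(n_e·A·C_max)²).
n_e·A·C_max = 0.42 × 2.20 × 3.80 = 3.511 kg/m.
D = 6.50²/(4π × 12.7 × 3.511²) = 0.0215 m²/day.

0.0215 m²/day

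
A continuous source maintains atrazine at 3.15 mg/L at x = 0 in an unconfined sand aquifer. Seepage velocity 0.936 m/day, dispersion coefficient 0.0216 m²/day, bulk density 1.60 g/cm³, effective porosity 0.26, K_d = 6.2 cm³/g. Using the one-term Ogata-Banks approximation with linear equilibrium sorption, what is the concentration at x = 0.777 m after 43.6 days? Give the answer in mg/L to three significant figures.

Retardation factor R = 1 + ρ_b·K_d/n = 1 + 1.60 × 6.2/0.26 = 39.15.
Sorption retards both mechanisms: v_R = v/R = 0.02391 m/day, D_R = D/R = 0.0005517 m²/day.
v_R·t = 0.02391 × 43.6 = 1.042476 m; 2√(D_R t) = 0.3102 m; argument = (0.777 − 1.042476)/0.3102 = -0.8558.
C = C₀ × ½·erfc(-0.8558) = 3.15 × 0.8869 = 2.79 mg/L.

2.79 mg/L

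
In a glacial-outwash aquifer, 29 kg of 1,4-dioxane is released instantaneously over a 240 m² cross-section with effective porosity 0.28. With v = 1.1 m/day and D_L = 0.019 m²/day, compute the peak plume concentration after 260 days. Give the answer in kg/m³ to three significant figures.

The peak of an instantaneous 1D plume sits at x = vt; there the Gaussian factor is 1 and C_max = M/(n_e·A·√(4πDt)), where n_e·A is the pore area the mass is dissolved in.
√(4πDt) = √(4π × 0.019 × 260) = 7.879 m, so C_max = 29/(0.28 × 240 × 7.879) = 0.0548 kg/m³.

0.0548 kg/m³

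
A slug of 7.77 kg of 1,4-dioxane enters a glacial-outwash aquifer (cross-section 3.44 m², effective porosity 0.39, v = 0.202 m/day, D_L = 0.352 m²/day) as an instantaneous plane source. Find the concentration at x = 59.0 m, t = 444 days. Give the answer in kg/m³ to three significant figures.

For an instantaneous plane source, C(x,t) = M/(n_e·A·√(4πDt)) · exp(−(x−vt)²/(4Dt)), with n_e·A the pore (flow) area.
Plume center vt = 0.202 × 444 = 89.688 m, so the well at 59.0 m is 30.688 m upgradient of the peak.
√(4πDt) = 44.32 m, giving peak height M/(n_e·A·√(4πDt)) = 7.77/(0.39 × 3.44 × 44.32) = 0.1307 kg/m³.
(x−vt)²/(4Dt) = (-30.688)²/(4 × 0.352 × 444) = 1.506; exp(−1.506) = 0.2218.
C = 0.1307 × 0.2218 = 0.0290 kg/m³.

0.0290 kg/m³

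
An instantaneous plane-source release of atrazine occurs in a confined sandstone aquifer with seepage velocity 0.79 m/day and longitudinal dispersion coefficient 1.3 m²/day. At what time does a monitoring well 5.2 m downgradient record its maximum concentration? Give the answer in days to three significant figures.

For the 1D instantaneous-source solution, setting ∂C/∂t = 0 at fixed x gives v²t² + 2Dt − x² = 0, so t = (√(D² + v²x²) − D)/v².
√(D² + v²x²) = √(1.3² + 0.79² × 5.2²) = 4.309; v² = 0.6241.
t = (4.309 − 1.3)/0.6241 = 4.82 days (vs. the pure-advection estimate x/v = 6.58 d).

4.82 days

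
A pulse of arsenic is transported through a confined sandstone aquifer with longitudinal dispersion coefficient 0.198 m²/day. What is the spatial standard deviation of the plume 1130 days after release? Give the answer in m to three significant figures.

Dispersive spreading gives a Gaussian with σ² = 2Dt; advection only shifts the center.
σ = √(2 × 0.198 × 1130) = 21.2 m.

21.2 m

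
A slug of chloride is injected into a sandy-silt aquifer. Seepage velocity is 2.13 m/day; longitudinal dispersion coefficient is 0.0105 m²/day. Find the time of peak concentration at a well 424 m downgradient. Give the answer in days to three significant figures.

For the 1D instantaneous-source solution, setting ∂C/∂t = 0 at fixed x gives v²t² + 2Dt − x² = 0, so t = (√(D² + v²x²) − D)/v².
√(D² + v²x²) = √(0.0105² + 2.13² × 424²) = 903.1; v² = 4.5369.
t = (903.1 − 0.0105)/4.5369 = 199 days (vs. the pure-advection estimate x/v = 199 d).

199 days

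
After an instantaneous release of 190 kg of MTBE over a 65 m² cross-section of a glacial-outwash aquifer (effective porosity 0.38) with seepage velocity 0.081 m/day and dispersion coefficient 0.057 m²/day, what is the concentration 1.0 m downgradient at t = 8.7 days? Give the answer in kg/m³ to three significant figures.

For an instantaneous plane source, C(x,t) = M/(n_e·A·√(4πDt)) · exp(−(x−vt)²/(4Dt)), with n_e·A the pore (flow) area.
Plume center vt = 0.081 × 8.7 = 0.7047 m, so the well at 1.0 m is 0.2953 m downgradient of the peak.
√(4πDt) = 2.496 m, giving peak height M/(n_e·A·√(4πDt)) = 190/(0.38 × 65 × 2.496) = 3.082 kg/m³.
(x−vt)²/(4Dt) = (0.2953)²/(4 × 0.057 × 8.7) = 0.04396; exp(−0.04396) = 0.9570.
C = 3.082 × 0.9570 = 2.95 kg/m³.

2.95 kg/m³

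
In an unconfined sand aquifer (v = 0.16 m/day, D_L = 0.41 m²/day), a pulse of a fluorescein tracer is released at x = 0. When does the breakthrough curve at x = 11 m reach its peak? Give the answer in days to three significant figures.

For the 1D instantaneous-source solution, setting ∂C/∂t = 0 at fixed x gives v²t² + 2Dt − x² = 0, so t = (√(D² + v²x²) − D)/v².
√(D² + v²x²) = √(0.41² + 0.16² × 11²) = 1.807; v² = 0.0256.
t = (1.807 − 0.41)/0.0256 = 54.6 days (vs. the pure-advection estimate x/v = 68.8 d).

54.6 days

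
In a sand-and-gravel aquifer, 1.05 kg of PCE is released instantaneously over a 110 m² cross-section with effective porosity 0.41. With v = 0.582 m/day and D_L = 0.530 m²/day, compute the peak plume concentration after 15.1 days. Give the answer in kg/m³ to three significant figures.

0.00232 kg/m³

The peak of an instantaneous 1D plume sits at x = vt; there the Gaussian factor is 1 and C_max = M/(n_e·A·√(4πDt)), where n_e·A is the pore area the mass is dissolved in.
√(4πDt) = √(4π × 0.530 × 15.1) = 10.03 m, so C_max = 1.05/(0.41 × 110 × 10.03) = 0.00232 kg/m³.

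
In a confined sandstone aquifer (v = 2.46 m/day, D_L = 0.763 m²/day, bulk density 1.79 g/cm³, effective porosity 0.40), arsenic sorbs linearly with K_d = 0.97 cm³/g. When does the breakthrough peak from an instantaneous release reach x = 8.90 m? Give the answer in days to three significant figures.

Retardation factor R = 1 + ρ_b·K_d/n = 1 + 1.79 × 0.97/0.40 = 5.341.
Sorption retards both mechanisms: v_R = v/R = 0.4606 m/day, D_R = D/R = 0.1429 m²/day.
Peak time from v_R²t² + 2D_R t − x² = 0: t = (√(D_R² + v_R²x²) − D_R)/v_R².
√(D_R² + v_R²x²) = √(0.1429² + 0.4606² × 8.90²) = 4.102; v_R² = 0.2122.
t = (4.102 − 0.1429)/0.2122 = 18.7 days.

18.7 days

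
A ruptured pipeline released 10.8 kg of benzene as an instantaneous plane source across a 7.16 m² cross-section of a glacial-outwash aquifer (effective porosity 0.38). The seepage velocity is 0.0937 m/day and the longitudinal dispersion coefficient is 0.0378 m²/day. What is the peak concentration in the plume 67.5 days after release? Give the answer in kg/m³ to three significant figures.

The peak of an instantaneous 1D plume sits at x = vt; there the Gaussian factor is 1 and C_max = M/(n_e·A·√(4πDt)), where n_e·A is the pore area the mass is dissolved in.
√(4πDt) = √(4π × 0.0378 × 67.5) = 5.662 m, so C_max = 10.8/(0.38 × 7.16 × 5.662) = 0.701 kg/m³.

0.701 kg/m³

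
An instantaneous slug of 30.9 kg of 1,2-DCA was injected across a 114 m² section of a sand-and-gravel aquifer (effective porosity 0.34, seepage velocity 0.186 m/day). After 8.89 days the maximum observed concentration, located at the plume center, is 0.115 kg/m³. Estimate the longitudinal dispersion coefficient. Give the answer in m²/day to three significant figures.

At the plume center C_max = M/(n_e·A·√(4πDt)), so D = M²/(4πt·(n_e·A·C_max)²).
n_e·A·C_max = 0.34 × 114 × 0.115 = 4.457 kg/m.
D = 30.9²/(4π × 8.89 × 4.457²) = 0.430 m²/day.

0.430 m²/day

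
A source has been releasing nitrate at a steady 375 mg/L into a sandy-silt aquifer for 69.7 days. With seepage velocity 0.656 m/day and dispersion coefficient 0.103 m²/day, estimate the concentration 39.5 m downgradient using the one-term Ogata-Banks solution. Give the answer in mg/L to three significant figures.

For a continuous step input, C/C₀ ≈ ½·erfc((x−vt)/(2√(Dt))).
vt = 0.656 × 69.7 = 45.7232 m and 2√(Dt) = 2√(0.103 × 69.7) = 5.359 m.
Argument (x−vt)/(2√(Dt)) = (39.5 − 45.7232)/5.359 = -1.161; ½·erfc(-1.161) = 0.9497.
C = 375 × 0.9497 = 356 mg/L.

356 mg/L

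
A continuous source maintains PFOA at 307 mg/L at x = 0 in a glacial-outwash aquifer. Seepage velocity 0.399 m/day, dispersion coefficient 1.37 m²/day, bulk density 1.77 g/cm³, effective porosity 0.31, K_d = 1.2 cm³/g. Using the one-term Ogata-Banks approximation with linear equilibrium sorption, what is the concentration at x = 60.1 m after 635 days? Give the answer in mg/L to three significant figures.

Retardation factor R = 1 + ρ_b·K_d/n = 1 + 1.77 × 1.2/0.31 = 7.852.
Sorption retards both mechanisms: v_R = v/R = 0.05082 m/day, D_R = D/R = 0.1745 m²/day.
v_R·t = 0.05082 × 635 = 32.2707 m; 2√(D_R t) = 21.05 m; argument = (60.1 − 32.2707)/21.05 = 1.322.
C = C₀ × ½·erfc(1.322) = 307 × 0.03077 = 9.45 mg/L.

9.45 mg/L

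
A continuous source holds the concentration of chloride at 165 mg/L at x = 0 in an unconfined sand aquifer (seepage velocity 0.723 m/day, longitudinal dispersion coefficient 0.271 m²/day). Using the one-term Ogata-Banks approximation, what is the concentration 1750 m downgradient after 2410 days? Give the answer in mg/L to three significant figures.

68.8 mg/L

For a continuous step input, C/C₀ ≈ ½·erfc((x−vt)/(2√(Dt))).
vt = 0.723 × 2410 = 1742.43 m and 2√(Dt) = 2√(0.271 × 2410) = 51.11 m.
Argument (x−vt)/(2√(Dt)) = (1750 − 1742.43)/51.11 = 0.1481; ½·erfc(0.1481) = 0.4171.
C = 165 × 0.4171 = 68.8 mg/L.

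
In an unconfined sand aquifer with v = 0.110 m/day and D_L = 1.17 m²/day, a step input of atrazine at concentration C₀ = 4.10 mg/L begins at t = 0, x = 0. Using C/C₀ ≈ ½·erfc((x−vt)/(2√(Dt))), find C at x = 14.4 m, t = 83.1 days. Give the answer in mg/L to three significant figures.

For a continuous step input, C/C₀ ≈ ½·erfc((x−vt)/(2√(Dt))).
vt = 0.110 × 83.1 = 9.141 m and 2√(Dt) = 2√(1.17 × 83.1) = 19.72 m.
Argument (x−vt)/(2√(Dt)) = (14.4 − 9.141)/19.72 = 0.2667; ½·erfc(0.2667) = 0.3530.
C = 4.10 × 0.3530 = 1.45 mg/L.

1.45 mg/L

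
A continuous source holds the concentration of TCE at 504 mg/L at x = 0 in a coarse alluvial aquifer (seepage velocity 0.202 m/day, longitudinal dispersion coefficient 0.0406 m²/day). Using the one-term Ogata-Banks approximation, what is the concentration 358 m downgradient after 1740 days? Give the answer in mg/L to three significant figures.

147 mg/L

For a continuous step input, C/C₀ ≈ ½·erfc((x−vt)/(2√(Dt))).
vt = 0.202 × 1740 = 351.48 m and 2√(Dt) = 2√(0.0406 × 1740) = 16.81 m.
Argument (x−vt)/(2√(Dt)) = (358 − 351.48)/16.81 = 0.3879; ½·erfc(0.3879) = 0.2916.
C = 504 × 0.2916 = 147 mg/L.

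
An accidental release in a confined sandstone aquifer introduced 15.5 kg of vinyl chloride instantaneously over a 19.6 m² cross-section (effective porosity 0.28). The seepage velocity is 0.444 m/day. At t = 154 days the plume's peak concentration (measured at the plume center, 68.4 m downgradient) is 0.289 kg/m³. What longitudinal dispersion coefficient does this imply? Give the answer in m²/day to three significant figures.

0.0494 m²/day

At the plume center C_max = M/(n_e·A·√(4πDt)), so D = M²/(4πt·(n_e·A·C_max)²).
n_e·A·C_max = 0.28 × 19.6 × 0.289 = 1.586 kg/m.
D = 15.5²/(4π × 154 × 1.586²) = 0.0494 m²/day.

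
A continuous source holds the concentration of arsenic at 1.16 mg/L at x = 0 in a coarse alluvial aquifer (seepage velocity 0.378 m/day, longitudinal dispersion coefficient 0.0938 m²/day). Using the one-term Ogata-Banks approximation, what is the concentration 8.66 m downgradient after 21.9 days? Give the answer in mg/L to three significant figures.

For a continuous step input, C/C₀ ≈ ½·erfc((x−vt)/(2√(Dt))).
vt = 0.378 × 21.9 = 8.2782 m and 2√(Dt) = 2√(0.0938 × 21.9) = 2.867 m.
Argument (x−vt)/(2√(Dt)) = (8.66 − 8.2782)/2.867 = 0.1332; ½·erfc(0.1332) = 0.4253.
C = 1.16 × 0.4253 = 0.493 mg/L.

0.493 mg/L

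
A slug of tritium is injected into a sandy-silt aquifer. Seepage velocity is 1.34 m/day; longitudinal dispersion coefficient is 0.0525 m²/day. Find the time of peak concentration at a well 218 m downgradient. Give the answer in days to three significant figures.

For the 1D instantaneous-source solution, setting ∂C/∂t = 0 at fixed x gives v²t² + 2Dt − x² = 0, so t = (√(D² + v²x²) − D)/v².
√(D² + v²x²) = √(0.0525² + 1.34² × 218²) = 292.1; v² = 1.7956.
t = (292.1 − 0.0525)/1.7956 = 163 days (vs. the pure-advection estimate x/v = 163 d).

163 days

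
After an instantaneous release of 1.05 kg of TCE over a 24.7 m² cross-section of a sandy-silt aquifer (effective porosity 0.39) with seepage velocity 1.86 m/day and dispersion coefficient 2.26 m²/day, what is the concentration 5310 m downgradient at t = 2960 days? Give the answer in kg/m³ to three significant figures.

9.00e-05 kg/m³

For an instantaneous plane source, C(x,t) = M/(n_e·A·√(4πDt)) · exp(−(x−vt)²/(4Dt)), with n_e·A the pore (flow) area.
Plume center vt = 1.86 × 2960 = 5505.6 m, so the well at 5310 m is 195.6 m upgradient of the peak.
√(4πDt) = 289.9 m, giving peak height M/(n_e·A·√(4πDt)) = 1.05/(0.39 × 24.7 × 289.9) = 0.0003760 kg/m³.
(x−vt)²/(4Dt) = (-195.6)²/(4 × 2.26 × 2960) = 1.430; exp(−1.430) = 0.2393.
C = 0.0003760 × 0.2393 = 9.00e-05 kg/m³.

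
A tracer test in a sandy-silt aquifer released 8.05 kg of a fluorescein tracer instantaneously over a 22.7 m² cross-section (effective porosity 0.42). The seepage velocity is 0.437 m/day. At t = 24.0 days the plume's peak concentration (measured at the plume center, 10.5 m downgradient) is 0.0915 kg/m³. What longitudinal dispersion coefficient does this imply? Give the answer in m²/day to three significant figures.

At the plume center C_max = M/(n_e·A·√(4πDt)), so D = M²/(4πt·(n_e·A·C_max)²).
n_e·A·C_max = 0.42 × 22.7 × 0.0915 = 0.8724 kg/m.
D = 8.05²/(4π × 24.0 × 0.8724²) = 0.282 m²/day.

0.282 m²/day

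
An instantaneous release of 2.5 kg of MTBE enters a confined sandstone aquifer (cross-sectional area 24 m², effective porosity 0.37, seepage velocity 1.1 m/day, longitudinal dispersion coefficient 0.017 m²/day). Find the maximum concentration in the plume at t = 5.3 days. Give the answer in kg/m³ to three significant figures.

0.265 kg/m³

The peak of an instantaneous 1D plume sits at x = vt; there the Gaussian factor is 1 and C_max = M/(n_e·A·√(4πDt)), where n_e·A is the pore area the mass is dissolved in.
√(4πDt) = √(4π × 0.017 × 5.3) = 1.064 m, so C_max = 2.5/(0.37 × 24 × 1.064) = 0.265 kg/m³.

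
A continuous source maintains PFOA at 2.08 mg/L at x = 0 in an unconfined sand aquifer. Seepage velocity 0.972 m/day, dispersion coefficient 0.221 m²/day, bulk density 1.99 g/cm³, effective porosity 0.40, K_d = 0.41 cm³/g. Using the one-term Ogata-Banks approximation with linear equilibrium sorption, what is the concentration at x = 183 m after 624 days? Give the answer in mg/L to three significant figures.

1.99 mg/L

Retardation factor R = 1 + ρ_b·K_d/n = 1 + 1.99 × 0.41/0.40 = 3.040.
Sorption retards both mechanisms: v_R = v/R = 0.3197 m/day, D_R = D/R = 0.07270 m²/day.
v_R·t = 0.3197 × 624 = 199.4928 m; 2√(D_R t) = 13.47 m; argument = (183 − 199.4928)/13.47 = -1.224.
C = C₀ × ½·erfc(-1.224) = 2.08 × 0.9583 = 1.99 mg/L.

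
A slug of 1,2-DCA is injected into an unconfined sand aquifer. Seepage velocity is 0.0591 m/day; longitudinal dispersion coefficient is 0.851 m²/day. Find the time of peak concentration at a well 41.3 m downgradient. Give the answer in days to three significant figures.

496 days

For the 1D instantaneous-source solution, setting ∂C/∂t = 0 at fixed x gives v²t² + 2Dt − x² = 0, so t = (√(D² + v²x²) − D)/v².
√(D² + v²x²) = √(0.851² + 0.0591² × 41.3²) = 2.585; v² = 0.00349281.
t = (2.585 − 0.851)/0.00349281 = 496 days (vs. the pure-advection estimate x/v = 699 d).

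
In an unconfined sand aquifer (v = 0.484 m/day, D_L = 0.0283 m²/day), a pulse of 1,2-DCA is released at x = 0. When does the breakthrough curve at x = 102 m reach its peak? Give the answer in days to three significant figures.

For the 1D instantaneous-source solution, setting ∂C/∂t = 0 at fixed x gives v²t² + 2Dt − x² = 0, so t = (√(D² + v²x²) − D)/v².
√(D² + v²x²) = √(0.0283² + 0.484² × 102²) = 49.37; v² = 0.234256.
t = (49.37 − 0.0283)/0.234256 = 211 days (vs. the pure-advection estimate x/v = 211 d).

211 days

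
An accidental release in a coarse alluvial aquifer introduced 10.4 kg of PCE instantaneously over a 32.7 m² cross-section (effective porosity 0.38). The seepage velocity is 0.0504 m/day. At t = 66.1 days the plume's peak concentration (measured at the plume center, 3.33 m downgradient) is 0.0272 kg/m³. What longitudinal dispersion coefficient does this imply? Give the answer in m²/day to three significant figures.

At the plume center C_max = M/(n_e·A·√(4πDt)), so D = M²/(4πt·(n_e·A·C_max)²).
n_e·A·C_max = 0.38 × 32.7 × 0.0272 = 0.3380 kg/m.
D = 10.4²/(4π × 66.1 × 0.3380²) = 1.14 m²/day.

1.14 m²/day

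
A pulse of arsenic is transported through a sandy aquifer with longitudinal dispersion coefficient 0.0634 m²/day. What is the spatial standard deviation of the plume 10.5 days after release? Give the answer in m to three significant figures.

1.15 m

Dispersive spreading gives a Gaussian with σ² = 2Dt; advection only shifts the center.
σ = √(2 × 0.0634 × 10.5) = 1.15 m.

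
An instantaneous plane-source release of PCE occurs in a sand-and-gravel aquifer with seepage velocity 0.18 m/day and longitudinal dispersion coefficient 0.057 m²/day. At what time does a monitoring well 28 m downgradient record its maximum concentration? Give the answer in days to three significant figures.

154 days

For the 1D instantaneous-source solution, setting ∂C/∂t = 0 at fixed x gives v²t² + 2Dt − x² = 0, so t = (√(D² + v²x²) − D)/v².
√(D² + v²x²) = √(0.057² + 0.18² × 28²) = 5.040; v² = 0.0324.
t = (5.040 − 0.057)/0.0324 = 154 days (vs. the pure-advection estimate x/v = 156 d).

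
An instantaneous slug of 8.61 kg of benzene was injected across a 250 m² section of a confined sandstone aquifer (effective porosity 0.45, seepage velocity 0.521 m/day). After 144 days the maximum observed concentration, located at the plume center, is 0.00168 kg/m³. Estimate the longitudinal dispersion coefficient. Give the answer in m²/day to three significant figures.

1.15 m²/day

At the plume center C_max = M/(n_e·A·√(4πDt)), so D = M²/(4πt·(n_e·A·C_max)²).
n_e·A·C_max = 0.45 × 250 × 0.00168 = 0.1890 kg/m.
D = 8.61²/(4π × 144 × 0.1890²) = 1.15 m²/day.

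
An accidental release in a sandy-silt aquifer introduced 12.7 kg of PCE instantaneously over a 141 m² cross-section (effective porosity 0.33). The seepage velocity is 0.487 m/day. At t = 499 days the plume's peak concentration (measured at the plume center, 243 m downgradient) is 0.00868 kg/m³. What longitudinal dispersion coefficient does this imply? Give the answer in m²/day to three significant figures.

At the plume center C_max = M/(n_e·A·√(4πDt)), so D = M²/(4πt·(n_e·A·C_max)²).
n_e·A·C_max = 0.33 × 141 × 0.00868 = 0.4039 kg/m.
D = 12.7²/(4π × 499 × 0.4039²) = 0.158 m²/day.

0.158 m²/day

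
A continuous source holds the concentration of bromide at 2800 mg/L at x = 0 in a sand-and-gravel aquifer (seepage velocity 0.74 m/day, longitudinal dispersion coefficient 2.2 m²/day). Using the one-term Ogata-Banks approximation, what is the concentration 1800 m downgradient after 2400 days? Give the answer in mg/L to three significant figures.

For a continuous step input, C/C₀ ≈ ½·erfc((x−vt)/(2√(Dt))).
vt = 0.74 × 2400 = 1776 m and 2√(Dt) = 2√(2.2 × 2400) = 145.3 m.
Argument (x−vt)/(2√(Dt)) = (1800 − 1776)/145.3 = 0.1652; ½·erfc(0.1652) = 0.4076.
C = 2800 × 0.4076 = 1140 mg/L.

1140 mg/L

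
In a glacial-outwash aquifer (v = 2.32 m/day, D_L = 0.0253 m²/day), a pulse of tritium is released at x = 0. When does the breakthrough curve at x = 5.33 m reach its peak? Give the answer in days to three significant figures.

2.29 days

For the 1D instantaneous-source solution, setting ∂C/∂t = 0 at fixed x gives v²t² + 2Dt − x² = 0, so t = (√(D² + v²x²) − D)/v².
√(D² + v²x²) = √(0.0253² + 2.32² × 5.33²) = 12.37; v² = 5.3824.
t = (12.37 − 0.0253)/5.3824 = 2.29 days (vs. the pure-advection estimate x/v = 2.30 d).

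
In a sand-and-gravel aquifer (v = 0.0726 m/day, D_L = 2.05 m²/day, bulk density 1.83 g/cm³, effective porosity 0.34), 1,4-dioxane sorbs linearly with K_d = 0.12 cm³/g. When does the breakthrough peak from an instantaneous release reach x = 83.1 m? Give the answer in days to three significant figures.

Retardation factor R = 1 + ρ_b·K_d/n = 1 + 1.83 × 0.12/0.34 = 1.646.
Sorption retards both mechanisms: v_R = v/R = 0.04411 m/day, D_R = D/R = 1.245 m²/day.
Peak time from v_R²t² + 2D_R t − x² = 0: t = (√(D_R² + v_R²x²) − D_R)/v_R².
√(D_R² + v_R²x²) = √(1.245² + 0.04411² × 83.1²) = 3.871; v_R² = 0.001946.
t = (3.871 − 1.245)/0.001946 = 1350 days.

1350 days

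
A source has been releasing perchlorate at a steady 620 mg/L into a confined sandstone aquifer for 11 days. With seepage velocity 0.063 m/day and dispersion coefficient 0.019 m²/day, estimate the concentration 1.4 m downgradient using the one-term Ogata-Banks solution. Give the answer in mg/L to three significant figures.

For a continuous step input, C/C₀ ≈ ½·erfc((x−vt)/(2√(Dt))).
vt = 0.063 × 11 = 0.693 m and 2√(Dt) = 2√(0.019 × 11) = 0.9143 m.
Argument (x−vt)/(2√(Dt)) = (1.4 − 0.693)/0.9143 = 0.7733; ½·erfc(0.7733) = 0.1371.
C = 620 × 0.1371 = 85.0 mg/L.

85.0 mg/L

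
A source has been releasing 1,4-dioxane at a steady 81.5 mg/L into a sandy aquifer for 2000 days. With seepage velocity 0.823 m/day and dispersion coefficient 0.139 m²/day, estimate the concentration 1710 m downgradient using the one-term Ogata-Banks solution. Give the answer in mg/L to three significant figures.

0.271 mg/L

For a continuous step input, C/C₀ ≈ ½·erfc((x−vt)/(2√(Dt))).
vt = 0.823 × 2000 = 1646 m and 2√(Dt) = 2√(0.139 × 2000) = 33.35 m.
Argument (x−vt)/(2√(Dt)) = (1710 − 1646)/33.35 = 1.919; ½·erfc(1.919) = 0.003325.
C = 81.5 × 0.003325 = 0.271 mg/L.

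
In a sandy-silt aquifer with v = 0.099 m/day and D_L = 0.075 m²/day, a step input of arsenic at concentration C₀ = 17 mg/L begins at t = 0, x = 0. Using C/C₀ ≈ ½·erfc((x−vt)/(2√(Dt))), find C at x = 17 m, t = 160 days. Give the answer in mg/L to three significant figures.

For a continuous step input, C/C₀ ≈ ½·erfc((x−vt)/(2√(Dt))).
vt = 0.099 × 160 = 15.84 m and 2√(Dt) = 2√(0.075 × 160) = 6.928 m.
Argument (x−vt)/(2√(Dt)) = (17 − 15.84)/6.928 = 0.1674; ½·erfc(0.1674) = 0.4064.
C = 17 × 0.4064 = 6.91 mg/L.

6.91 mg/L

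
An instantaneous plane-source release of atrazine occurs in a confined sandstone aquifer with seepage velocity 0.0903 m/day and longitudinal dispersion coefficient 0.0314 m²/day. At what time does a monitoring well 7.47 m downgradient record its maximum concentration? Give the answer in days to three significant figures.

79.0 days

For the 1D instantaneous-source solution, setting ∂C/∂t = 0 at fixed x gives v²t² + 2Dt − x² = 0, so t = (√(D² + v²x²) − D)/v².
√(D² + v²x²) = √(0.0314² + 0.0903² × 7.47²) = 0.6753; v² = 0.00815409.
t = (0.6753 − 0.0314)/0.00815409 = 79.0 days (vs. the pure-advection estimate x/v = 82.7 d).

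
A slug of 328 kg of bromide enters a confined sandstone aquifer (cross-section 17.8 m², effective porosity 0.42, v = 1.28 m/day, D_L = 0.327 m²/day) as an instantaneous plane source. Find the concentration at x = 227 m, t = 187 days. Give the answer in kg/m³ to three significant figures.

0.848 kg/m³

For an instantaneous plane source, C(x,t) = M/(n_e·A·√(4πDt)) · exp(−(x−vt)²/(4Dt)), with n_e·A the pore (flow) area.
Plume center vt = 1.28 × 187 = 239.36 m, so the well at 227 m is 12.36 m upgradient of the peak.
√(4πDt) = 27.72 m, giving peak height M/(n_e·A·√(4πDt)) = 328/(0.42 × 17.8 × 27.72) = 1.583 kg/m³.
(x−vt)²/(4Dt) = (-12.36)²/(4 × 0.327 × 187) = 0.6246; exp(−0.6246) = 0.5355.
C = 1.583 × 0.5355 = 0.848 kg/m³.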